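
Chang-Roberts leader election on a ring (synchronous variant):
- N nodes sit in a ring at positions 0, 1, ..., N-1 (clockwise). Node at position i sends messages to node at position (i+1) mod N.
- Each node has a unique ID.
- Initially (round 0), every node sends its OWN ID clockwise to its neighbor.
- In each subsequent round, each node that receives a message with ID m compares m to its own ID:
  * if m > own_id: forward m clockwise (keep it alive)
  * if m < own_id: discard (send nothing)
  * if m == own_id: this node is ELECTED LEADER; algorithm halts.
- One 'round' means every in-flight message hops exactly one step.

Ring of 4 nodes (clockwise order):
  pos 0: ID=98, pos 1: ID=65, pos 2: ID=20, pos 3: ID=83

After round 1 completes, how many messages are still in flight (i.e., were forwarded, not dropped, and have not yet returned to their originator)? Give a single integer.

Answer: 2

Derivation:
Round 1: pos1(id65) recv 98: fwd; pos2(id20) recv 65: fwd; pos3(id83) recv 20: drop; pos0(id98) recv 83: drop
After round 1: 2 messages still in flight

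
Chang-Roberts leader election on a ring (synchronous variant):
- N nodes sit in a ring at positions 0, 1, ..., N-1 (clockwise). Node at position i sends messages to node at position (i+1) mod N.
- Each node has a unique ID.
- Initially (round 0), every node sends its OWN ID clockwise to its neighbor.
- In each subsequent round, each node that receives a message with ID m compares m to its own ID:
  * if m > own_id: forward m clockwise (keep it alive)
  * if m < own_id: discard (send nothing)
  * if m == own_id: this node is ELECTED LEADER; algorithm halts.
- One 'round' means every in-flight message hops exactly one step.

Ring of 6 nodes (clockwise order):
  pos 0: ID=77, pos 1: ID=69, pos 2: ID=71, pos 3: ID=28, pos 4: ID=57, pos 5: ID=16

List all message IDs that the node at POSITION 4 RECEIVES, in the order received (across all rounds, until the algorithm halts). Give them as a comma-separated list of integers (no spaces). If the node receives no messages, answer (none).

Answer: 28,71,77

Derivation:
Round 1: pos1(id69) recv 77: fwd; pos2(id71) recv 69: drop; pos3(id28) recv 71: fwd; pos4(id57) recv 28: drop; pos5(id16) recv 57: fwd; pos0(id77) recv 16: drop
Round 2: pos2(id71) recv 77: fwd; pos4(id57) recv 71: fwd; pos0(id77) recv 57: drop
Round 3: pos3(id28) recv 77: fwd; pos5(id16) recv 71: fwd
Round 4: pos4(id57) recv 77: fwd; pos0(id77) recv 71: drop
Round 5: pos5(id16) recv 77: fwd
Round 6: pos0(id77) recv 77: ELECTED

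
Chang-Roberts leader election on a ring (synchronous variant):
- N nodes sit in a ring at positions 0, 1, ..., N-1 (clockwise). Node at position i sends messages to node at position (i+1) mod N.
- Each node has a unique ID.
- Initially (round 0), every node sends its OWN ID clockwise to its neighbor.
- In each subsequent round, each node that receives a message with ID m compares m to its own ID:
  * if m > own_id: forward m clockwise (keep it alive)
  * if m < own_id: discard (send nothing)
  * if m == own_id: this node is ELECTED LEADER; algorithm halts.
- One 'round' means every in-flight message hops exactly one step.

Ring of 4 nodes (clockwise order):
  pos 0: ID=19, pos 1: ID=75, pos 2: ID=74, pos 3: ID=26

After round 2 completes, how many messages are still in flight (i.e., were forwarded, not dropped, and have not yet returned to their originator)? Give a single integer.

Round 1: pos1(id75) recv 19: drop; pos2(id74) recv 75: fwd; pos3(id26) recv 74: fwd; pos0(id19) recv 26: fwd
Round 2: pos3(id26) recv 75: fwd; pos0(id19) recv 74: fwd; pos1(id75) recv 26: drop
After round 2: 2 messages still in flight

Answer: 2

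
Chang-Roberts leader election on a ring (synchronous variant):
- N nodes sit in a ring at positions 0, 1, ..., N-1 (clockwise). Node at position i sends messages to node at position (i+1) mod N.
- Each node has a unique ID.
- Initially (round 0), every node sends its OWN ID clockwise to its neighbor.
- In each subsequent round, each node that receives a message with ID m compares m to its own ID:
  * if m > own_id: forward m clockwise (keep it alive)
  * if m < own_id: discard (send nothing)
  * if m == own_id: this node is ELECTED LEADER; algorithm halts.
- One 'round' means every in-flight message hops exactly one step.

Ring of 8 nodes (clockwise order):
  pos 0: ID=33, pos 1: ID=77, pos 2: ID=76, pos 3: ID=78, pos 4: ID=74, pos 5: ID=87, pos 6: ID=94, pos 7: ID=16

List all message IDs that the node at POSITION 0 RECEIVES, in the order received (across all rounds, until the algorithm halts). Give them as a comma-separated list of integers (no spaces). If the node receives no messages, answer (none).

Round 1: pos1(id77) recv 33: drop; pos2(id76) recv 77: fwd; pos3(id78) recv 76: drop; pos4(id74) recv 78: fwd; pos5(id87) recv 74: drop; pos6(id94) recv 87: drop; pos7(id16) recv 94: fwd; pos0(id33) recv 16: drop
Round 2: pos3(id78) recv 77: drop; pos5(id87) recv 78: drop; pos0(id33) recv 94: fwd
Round 3: pos1(id77) recv 94: fwd
Round 4: pos2(id76) recv 94: fwd
Round 5: pos3(id78) recv 94: fwd
Round 6: pos4(id74) recv 94: fwd
Round 7: pos5(id87) recv 94: fwd
Round 8: pos6(id94) recv 94: ELECTED

Answer: 16,94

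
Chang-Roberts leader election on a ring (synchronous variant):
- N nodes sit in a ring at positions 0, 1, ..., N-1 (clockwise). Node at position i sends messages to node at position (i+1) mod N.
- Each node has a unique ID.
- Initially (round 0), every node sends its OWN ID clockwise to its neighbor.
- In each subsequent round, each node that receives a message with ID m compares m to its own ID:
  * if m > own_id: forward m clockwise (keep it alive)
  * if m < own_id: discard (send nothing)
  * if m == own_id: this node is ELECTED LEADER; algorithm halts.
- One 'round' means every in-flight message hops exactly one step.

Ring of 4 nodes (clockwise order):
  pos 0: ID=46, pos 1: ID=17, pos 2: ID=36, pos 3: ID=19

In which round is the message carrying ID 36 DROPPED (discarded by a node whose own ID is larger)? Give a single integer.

Round 1: pos1(id17) recv 46: fwd; pos2(id36) recv 17: drop; pos3(id19) recv 36: fwd; pos0(id46) recv 19: drop
Round 2: pos2(id36) recv 46: fwd; pos0(id46) recv 36: drop
Round 3: pos3(id19) recv 46: fwd
Round 4: pos0(id46) recv 46: ELECTED
Message ID 36 originates at pos 2; dropped at pos 0 in round 2

Answer: 2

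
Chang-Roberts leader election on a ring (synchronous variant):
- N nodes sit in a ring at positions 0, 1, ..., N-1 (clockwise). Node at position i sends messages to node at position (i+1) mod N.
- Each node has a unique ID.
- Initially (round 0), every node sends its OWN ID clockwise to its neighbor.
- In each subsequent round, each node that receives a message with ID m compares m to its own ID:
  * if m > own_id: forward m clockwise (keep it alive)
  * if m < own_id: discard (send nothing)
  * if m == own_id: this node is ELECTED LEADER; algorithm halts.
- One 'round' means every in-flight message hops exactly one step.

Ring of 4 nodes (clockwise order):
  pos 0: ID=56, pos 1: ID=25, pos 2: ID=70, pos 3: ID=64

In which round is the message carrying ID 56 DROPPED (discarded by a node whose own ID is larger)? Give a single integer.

Round 1: pos1(id25) recv 56: fwd; pos2(id70) recv 25: drop; pos3(id64) recv 70: fwd; pos0(id56) recv 64: fwd
Round 2: pos2(id70) recv 56: drop; pos0(id56) recv 70: fwd; pos1(id25) recv 64: fwd
Round 3: pos1(id25) recv 70: fwd; pos2(id70) recv 64: drop
Round 4: pos2(id70) recv 70: ELECTED
Message ID 56 originates at pos 0; dropped at pos 2 in round 2

Answer: 2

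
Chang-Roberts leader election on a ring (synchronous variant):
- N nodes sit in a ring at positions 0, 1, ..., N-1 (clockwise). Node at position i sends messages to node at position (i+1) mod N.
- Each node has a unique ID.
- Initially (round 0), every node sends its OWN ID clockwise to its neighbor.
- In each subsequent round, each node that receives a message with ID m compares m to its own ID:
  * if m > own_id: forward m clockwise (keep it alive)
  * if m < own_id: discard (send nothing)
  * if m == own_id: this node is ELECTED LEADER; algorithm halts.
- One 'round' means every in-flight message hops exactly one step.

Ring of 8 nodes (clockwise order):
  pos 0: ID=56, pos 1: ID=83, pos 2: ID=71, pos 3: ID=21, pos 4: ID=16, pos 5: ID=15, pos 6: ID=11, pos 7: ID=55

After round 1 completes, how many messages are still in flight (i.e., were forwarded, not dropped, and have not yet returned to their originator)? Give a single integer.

Round 1: pos1(id83) recv 56: drop; pos2(id71) recv 83: fwd; pos3(id21) recv 71: fwd; pos4(id16) recv 21: fwd; pos5(id15) recv 16: fwd; pos6(id11) recv 15: fwd; pos7(id55) recv 11: drop; pos0(id56) recv 55: drop
After round 1: 5 messages still in flight

Answer: 5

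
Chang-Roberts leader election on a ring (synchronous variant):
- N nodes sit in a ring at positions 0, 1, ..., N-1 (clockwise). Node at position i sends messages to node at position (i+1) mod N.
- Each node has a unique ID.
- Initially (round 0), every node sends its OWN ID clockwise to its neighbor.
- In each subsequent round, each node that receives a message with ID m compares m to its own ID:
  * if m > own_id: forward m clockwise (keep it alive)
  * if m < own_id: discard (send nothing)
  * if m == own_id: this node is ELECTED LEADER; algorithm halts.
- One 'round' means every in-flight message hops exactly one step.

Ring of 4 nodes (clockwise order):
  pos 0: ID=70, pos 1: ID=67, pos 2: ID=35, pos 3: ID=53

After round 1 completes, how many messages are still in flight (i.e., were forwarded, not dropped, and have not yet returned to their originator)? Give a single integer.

Answer: 2

Derivation:
Round 1: pos1(id67) recv 70: fwd; pos2(id35) recv 67: fwd; pos3(id53) recv 35: drop; pos0(id70) recv 53: drop
After round 1: 2 messages still in flight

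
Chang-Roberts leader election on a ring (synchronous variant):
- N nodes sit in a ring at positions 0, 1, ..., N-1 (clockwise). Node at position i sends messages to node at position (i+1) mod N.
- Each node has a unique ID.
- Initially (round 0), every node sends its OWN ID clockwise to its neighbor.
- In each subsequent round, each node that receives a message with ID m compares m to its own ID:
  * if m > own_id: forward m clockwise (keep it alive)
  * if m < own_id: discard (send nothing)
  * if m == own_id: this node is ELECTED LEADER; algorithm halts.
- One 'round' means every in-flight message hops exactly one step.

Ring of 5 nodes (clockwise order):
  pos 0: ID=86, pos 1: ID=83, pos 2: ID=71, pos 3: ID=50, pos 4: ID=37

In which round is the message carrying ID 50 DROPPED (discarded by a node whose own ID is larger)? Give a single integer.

Round 1: pos1(id83) recv 86: fwd; pos2(id71) recv 83: fwd; pos3(id50) recv 71: fwd; pos4(id37) recv 50: fwd; pos0(id86) recv 37: drop
Round 2: pos2(id71) recv 86: fwd; pos3(id50) recv 83: fwd; pos4(id37) recv 71: fwd; pos0(id86) recv 50: drop
Round 3: pos3(id50) recv 86: fwd; pos4(id37) recv 83: fwd; pos0(id86) recv 71: drop
Round 4: pos4(id37) recv 86: fwd; pos0(id86) recv 83: drop
Round 5: pos0(id86) recv 86: ELECTED
Message ID 50 originates at pos 3; dropped at pos 0 in round 2

Answer: 2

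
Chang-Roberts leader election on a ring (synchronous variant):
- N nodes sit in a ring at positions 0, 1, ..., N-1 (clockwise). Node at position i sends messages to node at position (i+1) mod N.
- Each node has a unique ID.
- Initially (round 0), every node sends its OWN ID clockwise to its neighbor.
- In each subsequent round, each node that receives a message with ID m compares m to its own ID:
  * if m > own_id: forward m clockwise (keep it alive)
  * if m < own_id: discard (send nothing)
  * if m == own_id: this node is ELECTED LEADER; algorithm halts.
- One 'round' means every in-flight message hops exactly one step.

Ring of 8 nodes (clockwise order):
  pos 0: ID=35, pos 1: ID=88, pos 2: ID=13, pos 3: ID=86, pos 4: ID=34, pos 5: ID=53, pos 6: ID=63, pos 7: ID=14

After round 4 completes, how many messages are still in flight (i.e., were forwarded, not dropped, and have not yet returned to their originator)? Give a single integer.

Round 1: pos1(id88) recv 35: drop; pos2(id13) recv 88: fwd; pos3(id86) recv 13: drop; pos4(id34) recv 86: fwd; pos5(id53) recv 34: drop; pos6(id63) recv 53: drop; pos7(id14) recv 63: fwd; pos0(id35) recv 14: drop
Round 2: pos3(id86) recv 88: fwd; pos5(id53) recv 86: fwd; pos0(id35) recv 63: fwd
Round 3: pos4(id34) recv 88: fwd; pos6(id63) recv 86: fwd; pos1(id88) recv 63: drop
Round 4: pos5(id53) recv 88: fwd; pos7(id14) recv 86: fwd
After round 4: 2 messages still in flight

Answer: 2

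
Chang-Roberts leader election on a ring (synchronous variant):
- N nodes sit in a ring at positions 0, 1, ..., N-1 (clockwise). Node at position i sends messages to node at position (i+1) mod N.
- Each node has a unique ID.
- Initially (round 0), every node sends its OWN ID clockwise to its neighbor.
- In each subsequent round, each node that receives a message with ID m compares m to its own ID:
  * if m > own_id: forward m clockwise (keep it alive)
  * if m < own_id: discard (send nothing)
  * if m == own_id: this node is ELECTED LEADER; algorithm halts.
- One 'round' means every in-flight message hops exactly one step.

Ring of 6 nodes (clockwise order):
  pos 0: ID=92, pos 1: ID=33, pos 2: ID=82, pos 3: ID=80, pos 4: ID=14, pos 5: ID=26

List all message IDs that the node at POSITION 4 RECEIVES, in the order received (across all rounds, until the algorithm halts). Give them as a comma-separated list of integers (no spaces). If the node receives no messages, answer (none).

Round 1: pos1(id33) recv 92: fwd; pos2(id82) recv 33: drop; pos3(id80) recv 82: fwd; pos4(id14) recv 80: fwd; pos5(id26) recv 14: drop; pos0(id92) recv 26: drop
Round 2: pos2(id82) recv 92: fwd; pos4(id14) recv 82: fwd; pos5(id26) recv 80: fwd
Round 3: pos3(id80) recv 92: fwd; pos5(id26) recv 82: fwd; pos0(id92) recv 80: drop
Round 4: pos4(id14) recv 92: fwd; pos0(id92) recv 82: drop
Round 5: pos5(id26) recv 92: fwd
Round 6: pos0(id92) recv 92: ELECTED

Answer: 80,82,92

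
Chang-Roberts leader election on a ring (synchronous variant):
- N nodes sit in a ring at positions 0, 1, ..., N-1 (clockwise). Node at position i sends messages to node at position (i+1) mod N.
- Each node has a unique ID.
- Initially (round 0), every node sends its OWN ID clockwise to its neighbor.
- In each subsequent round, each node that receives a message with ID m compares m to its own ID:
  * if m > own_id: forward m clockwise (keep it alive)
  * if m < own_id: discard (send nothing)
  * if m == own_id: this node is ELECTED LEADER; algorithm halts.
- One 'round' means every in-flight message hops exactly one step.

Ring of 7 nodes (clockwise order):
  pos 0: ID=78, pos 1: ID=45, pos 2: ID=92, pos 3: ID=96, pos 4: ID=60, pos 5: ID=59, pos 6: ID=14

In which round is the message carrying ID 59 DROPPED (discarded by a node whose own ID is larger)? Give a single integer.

Answer: 2

Derivation:
Round 1: pos1(id45) recv 78: fwd; pos2(id92) recv 45: drop; pos3(id96) recv 92: drop; pos4(id60) recv 96: fwd; pos5(id59) recv 60: fwd; pos6(id14) recv 59: fwd; pos0(id78) recv 14: drop
Round 2: pos2(id92) recv 78: drop; pos5(id59) recv 96: fwd; pos6(id14) recv 60: fwd; pos0(id78) recv 59: drop
Round 3: pos6(id14) recv 96: fwd; pos0(id78) recv 60: drop
Round 4: pos0(id78) recv 96: fwd
Round 5: pos1(id45) recv 96: fwd
Round 6: pos2(id92) recv 96: fwd
Round 7: pos3(id96) recv 96: ELECTED
Message ID 59 originates at pos 5; dropped at pos 0 in round 2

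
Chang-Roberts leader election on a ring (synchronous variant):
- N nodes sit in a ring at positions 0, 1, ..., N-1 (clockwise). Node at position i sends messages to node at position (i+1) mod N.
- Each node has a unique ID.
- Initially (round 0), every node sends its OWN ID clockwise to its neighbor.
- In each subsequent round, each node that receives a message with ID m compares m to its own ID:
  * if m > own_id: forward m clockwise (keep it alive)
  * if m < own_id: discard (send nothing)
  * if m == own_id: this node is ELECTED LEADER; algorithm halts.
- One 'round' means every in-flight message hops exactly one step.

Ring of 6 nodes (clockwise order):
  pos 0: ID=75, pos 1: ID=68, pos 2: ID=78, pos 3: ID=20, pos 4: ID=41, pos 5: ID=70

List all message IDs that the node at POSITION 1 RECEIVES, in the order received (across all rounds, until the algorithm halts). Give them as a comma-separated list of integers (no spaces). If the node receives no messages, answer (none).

Round 1: pos1(id68) recv 75: fwd; pos2(id78) recv 68: drop; pos3(id20) recv 78: fwd; pos4(id41) recv 20: drop; pos5(id70) recv 41: drop; pos0(id75) recv 70: drop
Round 2: pos2(id78) recv 75: drop; pos4(id41) recv 78: fwd
Round 3: pos5(id70) recv 78: fwd
Round 4: pos0(id75) recv 78: fwd
Round 5: pos1(id68) recv 78: fwd
Round 6: pos2(id78) recv 78: ELECTED

Answer: 75,78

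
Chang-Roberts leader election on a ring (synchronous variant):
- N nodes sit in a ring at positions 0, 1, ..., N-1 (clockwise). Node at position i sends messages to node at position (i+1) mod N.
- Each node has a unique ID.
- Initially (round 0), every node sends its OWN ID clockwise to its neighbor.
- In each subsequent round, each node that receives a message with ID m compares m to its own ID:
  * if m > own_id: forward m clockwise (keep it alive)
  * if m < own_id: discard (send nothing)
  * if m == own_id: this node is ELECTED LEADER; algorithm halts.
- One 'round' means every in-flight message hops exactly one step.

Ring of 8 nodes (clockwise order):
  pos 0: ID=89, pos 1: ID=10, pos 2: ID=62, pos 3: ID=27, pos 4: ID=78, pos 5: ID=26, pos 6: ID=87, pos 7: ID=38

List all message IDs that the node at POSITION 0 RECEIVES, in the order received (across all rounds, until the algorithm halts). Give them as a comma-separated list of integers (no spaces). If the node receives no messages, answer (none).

Round 1: pos1(id10) recv 89: fwd; pos2(id62) recv 10: drop; pos3(id27) recv 62: fwd; pos4(id78) recv 27: drop; pos5(id26) recv 78: fwd; pos6(id87) recv 26: drop; pos7(id38) recv 87: fwd; pos0(id89) recv 38: drop
Round 2: pos2(id62) recv 89: fwd; pos4(id78) recv 62: drop; pos6(id87) recv 78: drop; pos0(id89) recv 87: drop
Round 3: pos3(id27) recv 89: fwd
Round 4: pos4(id78) recv 89: fwd
Round 5: pos5(id26) recv 89: fwd
Round 6: pos6(id87) recv 89: fwd
Round 7: pos7(id38) recv 89: fwd
Round 8: pos0(id89) recv 89: ELECTED

Answer: 38,87,89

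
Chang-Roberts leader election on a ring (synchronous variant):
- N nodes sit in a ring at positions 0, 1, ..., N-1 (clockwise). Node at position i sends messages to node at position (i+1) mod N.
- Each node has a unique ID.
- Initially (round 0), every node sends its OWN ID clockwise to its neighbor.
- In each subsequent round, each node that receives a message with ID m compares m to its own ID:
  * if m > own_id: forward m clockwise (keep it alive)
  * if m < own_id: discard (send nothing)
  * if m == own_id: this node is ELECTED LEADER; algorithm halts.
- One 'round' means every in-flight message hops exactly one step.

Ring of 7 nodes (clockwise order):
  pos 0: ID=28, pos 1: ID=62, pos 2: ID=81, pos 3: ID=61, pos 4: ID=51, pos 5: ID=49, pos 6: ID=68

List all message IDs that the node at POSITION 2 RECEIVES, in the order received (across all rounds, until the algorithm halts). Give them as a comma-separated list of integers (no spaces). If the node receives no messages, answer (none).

Answer: 62,68,81

Derivation:
Round 1: pos1(id62) recv 28: drop; pos2(id81) recv 62: drop; pos3(id61) recv 81: fwd; pos4(id51) recv 61: fwd; pos5(id49) recv 51: fwd; pos6(id68) recv 49: drop; pos0(id28) recv 68: fwd
Round 2: pos4(id51) recv 81: fwd; pos5(id49) recv 61: fwd; pos6(id68) recv 51: drop; pos1(id62) recv 68: fwd
Round 3: pos5(id49) recv 81: fwd; pos6(id68) recv 61: drop; pos2(id81) recv 68: drop
Round 4: pos6(id68) recv 81: fwd
Round 5: pos0(id28) recv 81: fwd
Round 6: pos1(id62) recv 81: fwd
Round 7: pos2(id81) recv 81: ELECTED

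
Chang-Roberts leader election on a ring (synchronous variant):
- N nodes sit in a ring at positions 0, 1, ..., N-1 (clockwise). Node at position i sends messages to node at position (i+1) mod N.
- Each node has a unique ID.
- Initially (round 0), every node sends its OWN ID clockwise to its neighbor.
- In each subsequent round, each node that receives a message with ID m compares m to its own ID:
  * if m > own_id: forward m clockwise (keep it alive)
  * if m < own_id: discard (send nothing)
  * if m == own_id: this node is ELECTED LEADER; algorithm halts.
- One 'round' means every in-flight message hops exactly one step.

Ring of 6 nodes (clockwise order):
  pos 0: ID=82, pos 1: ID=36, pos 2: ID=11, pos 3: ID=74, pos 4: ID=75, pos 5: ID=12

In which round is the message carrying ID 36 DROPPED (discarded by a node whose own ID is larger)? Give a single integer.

Answer: 2

Derivation:
Round 1: pos1(id36) recv 82: fwd; pos2(id11) recv 36: fwd; pos3(id74) recv 11: drop; pos4(id75) recv 74: drop; pos5(id12) recv 75: fwd; pos0(id82) recv 12: drop
Round 2: pos2(id11) recv 82: fwd; pos3(id74) recv 36: drop; pos0(id82) recv 75: drop
Round 3: pos3(id74) recv 82: fwd
Round 4: pos4(id75) recv 82: fwd
Round 5: pos5(id12) recv 82: fwd
Round 6: pos0(id82) recv 82: ELECTED
Message ID 36 originates at pos 1; dropped at pos 3 in round 2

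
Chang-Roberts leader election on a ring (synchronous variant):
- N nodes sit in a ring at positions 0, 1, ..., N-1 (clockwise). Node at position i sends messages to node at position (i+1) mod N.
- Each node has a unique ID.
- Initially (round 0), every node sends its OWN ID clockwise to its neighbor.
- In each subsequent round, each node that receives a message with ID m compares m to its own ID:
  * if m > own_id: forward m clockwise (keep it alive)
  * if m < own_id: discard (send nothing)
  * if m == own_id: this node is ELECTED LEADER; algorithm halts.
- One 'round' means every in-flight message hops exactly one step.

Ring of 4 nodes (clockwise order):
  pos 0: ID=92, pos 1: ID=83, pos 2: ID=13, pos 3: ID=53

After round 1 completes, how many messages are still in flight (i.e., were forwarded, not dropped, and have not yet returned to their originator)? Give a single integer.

Round 1: pos1(id83) recv 92: fwd; pos2(id13) recv 83: fwd; pos3(id53) recv 13: drop; pos0(id92) recv 53: drop
After round 1: 2 messages still in flight

Answer: 2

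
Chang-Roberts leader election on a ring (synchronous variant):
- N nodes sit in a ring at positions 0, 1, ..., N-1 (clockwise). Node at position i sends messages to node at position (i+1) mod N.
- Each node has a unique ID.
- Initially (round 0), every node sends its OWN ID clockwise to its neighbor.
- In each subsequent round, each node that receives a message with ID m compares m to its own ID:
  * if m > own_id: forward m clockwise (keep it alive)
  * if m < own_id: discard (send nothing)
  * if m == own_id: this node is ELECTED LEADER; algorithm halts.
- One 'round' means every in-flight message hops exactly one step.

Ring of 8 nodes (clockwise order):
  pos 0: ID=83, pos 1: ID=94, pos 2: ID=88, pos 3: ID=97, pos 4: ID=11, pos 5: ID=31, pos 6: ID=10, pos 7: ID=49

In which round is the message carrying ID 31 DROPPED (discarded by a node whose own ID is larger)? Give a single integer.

Answer: 2

Derivation:
Round 1: pos1(id94) recv 83: drop; pos2(id88) recv 94: fwd; pos3(id97) recv 88: drop; pos4(id11) recv 97: fwd; pos5(id31) recv 11: drop; pos6(id10) recv 31: fwd; pos7(id49) recv 10: drop; pos0(id83) recv 49: drop
Round 2: pos3(id97) recv 94: drop; pos5(id31) recv 97: fwd; pos7(id49) recv 31: drop
Round 3: pos6(id10) recv 97: fwd
Round 4: pos7(id49) recv 97: fwd
Round 5: pos0(id83) recv 97: fwd
Round 6: pos1(id94) recv 97: fwd
Round 7: pos2(id88) recv 97: fwd
Round 8: pos3(id97) recv 97: ELECTED
Message ID 31 originates at pos 5; dropped at pos 7 in round 2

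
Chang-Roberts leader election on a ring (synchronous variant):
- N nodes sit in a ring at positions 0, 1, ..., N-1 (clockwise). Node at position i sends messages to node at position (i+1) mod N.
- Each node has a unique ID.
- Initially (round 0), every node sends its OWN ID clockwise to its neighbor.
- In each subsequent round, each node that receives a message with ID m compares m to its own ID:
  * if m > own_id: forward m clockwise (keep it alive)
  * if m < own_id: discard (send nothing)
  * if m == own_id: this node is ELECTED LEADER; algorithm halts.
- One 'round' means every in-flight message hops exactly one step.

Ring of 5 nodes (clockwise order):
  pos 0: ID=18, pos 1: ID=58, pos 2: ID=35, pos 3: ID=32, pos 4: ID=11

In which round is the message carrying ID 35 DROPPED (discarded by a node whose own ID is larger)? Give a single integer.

Answer: 4

Derivation:
Round 1: pos1(id58) recv 18: drop; pos2(id35) recv 58: fwd; pos3(id32) recv 35: fwd; pos4(id11) recv 32: fwd; pos0(id18) recv 11: drop
Round 2: pos3(id32) recv 58: fwd; pos4(id11) recv 35: fwd; pos0(id18) recv 32: fwd
Round 3: pos4(id11) recv 58: fwd; pos0(id18) recv 35: fwd; pos1(id58) recv 32: drop
Round 4: pos0(id18) recv 58: fwd; pos1(id58) recv 35: drop
Round 5: pos1(id58) recv 58: ELECTED
Message ID 35 originates at pos 2; dropped at pos 1 in round 4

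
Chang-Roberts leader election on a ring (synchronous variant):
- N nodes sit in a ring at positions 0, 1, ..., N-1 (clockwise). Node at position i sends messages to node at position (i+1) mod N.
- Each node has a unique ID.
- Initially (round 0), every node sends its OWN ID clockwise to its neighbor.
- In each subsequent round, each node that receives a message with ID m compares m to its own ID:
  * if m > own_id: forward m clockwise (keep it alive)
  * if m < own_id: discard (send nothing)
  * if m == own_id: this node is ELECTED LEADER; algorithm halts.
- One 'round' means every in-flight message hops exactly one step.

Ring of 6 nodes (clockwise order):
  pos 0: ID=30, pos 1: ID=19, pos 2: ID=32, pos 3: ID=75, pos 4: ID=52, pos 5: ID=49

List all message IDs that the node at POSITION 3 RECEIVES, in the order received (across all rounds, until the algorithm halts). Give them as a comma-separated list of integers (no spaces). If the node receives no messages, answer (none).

Round 1: pos1(id19) recv 30: fwd; pos2(id32) recv 19: drop; pos3(id75) recv 32: drop; pos4(id52) recv 75: fwd; pos5(id49) recv 52: fwd; pos0(id30) recv 49: fwd
Round 2: pos2(id32) recv 30: drop; pos5(id49) recv 75: fwd; pos0(id30) recv 52: fwd; pos1(id19) recv 49: fwd
Round 3: pos0(id30) recv 75: fwd; pos1(id19) recv 52: fwd; pos2(id32) recv 49: fwd
Round 4: pos1(id19) recv 75: fwd; pos2(id32) recv 52: fwd; pos3(id75) recv 49: drop
Round 5: pos2(id32) recv 75: fwd; pos3(id75) recv 52: drop
Round 6: pos3(id75) recv 75: ELECTED

Answer: 32,49,52,75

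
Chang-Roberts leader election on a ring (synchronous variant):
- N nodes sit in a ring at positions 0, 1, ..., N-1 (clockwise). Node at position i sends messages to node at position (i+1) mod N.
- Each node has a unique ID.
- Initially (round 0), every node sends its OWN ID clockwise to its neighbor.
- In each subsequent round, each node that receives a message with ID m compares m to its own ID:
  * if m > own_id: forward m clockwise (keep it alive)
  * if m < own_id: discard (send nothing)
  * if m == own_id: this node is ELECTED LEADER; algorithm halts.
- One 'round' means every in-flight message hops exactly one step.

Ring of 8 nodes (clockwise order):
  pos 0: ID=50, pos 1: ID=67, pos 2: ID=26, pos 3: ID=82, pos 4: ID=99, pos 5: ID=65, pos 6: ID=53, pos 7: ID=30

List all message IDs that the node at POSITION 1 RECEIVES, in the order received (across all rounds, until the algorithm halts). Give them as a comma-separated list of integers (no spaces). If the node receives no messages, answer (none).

Answer: 50,53,65,99

Derivation:
Round 1: pos1(id67) recv 50: drop; pos2(id26) recv 67: fwd; pos3(id82) recv 26: drop; pos4(id99) recv 82: drop; pos5(id65) recv 99: fwd; pos6(id53) recv 65: fwd; pos7(id30) recv 53: fwd; pos0(id50) recv 30: drop
Round 2: pos3(id82) recv 67: drop; pos6(id53) recv 99: fwd; pos7(id30) recv 65: fwd; pos0(id50) recv 53: fwd
Round 3: pos7(id30) recv 99: fwd; pos0(id50) recv 65: fwd; pos1(id67) recv 53: drop
Round 4: pos0(id50) recv 99: fwd; pos1(id67) recv 65: drop
Round 5: pos1(id67) recv 99: fwd
Round 6: pos2(id26) recv 99: fwd
Round 7: pos3(id82) recv 99: fwd
Round 8: pos4(id99) recv 99: ELECTED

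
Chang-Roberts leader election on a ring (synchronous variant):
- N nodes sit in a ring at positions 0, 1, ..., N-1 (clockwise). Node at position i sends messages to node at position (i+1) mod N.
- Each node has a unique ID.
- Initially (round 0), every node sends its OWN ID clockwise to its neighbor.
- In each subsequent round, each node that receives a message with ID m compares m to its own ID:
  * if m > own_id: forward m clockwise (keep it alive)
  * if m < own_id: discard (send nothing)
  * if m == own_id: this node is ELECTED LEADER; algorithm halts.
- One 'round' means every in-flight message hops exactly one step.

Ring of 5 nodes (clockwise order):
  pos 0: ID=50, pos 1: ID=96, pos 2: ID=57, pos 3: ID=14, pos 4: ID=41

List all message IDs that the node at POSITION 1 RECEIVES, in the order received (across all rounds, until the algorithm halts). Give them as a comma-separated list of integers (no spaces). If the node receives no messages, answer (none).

Answer: 50,57,96

Derivation:
Round 1: pos1(id96) recv 50: drop; pos2(id57) recv 96: fwd; pos3(id14) recv 57: fwd; pos4(id41) recv 14: drop; pos0(id50) recv 41: drop
Round 2: pos3(id14) recv 96: fwd; pos4(id41) recv 57: fwd
Round 3: pos4(id41) recv 96: fwd; pos0(id50) recv 57: fwd
Round 4: pos0(id50) recv 96: fwd; pos1(id96) recv 57: drop
Round 5: pos1(id96) recv 96: ELECTED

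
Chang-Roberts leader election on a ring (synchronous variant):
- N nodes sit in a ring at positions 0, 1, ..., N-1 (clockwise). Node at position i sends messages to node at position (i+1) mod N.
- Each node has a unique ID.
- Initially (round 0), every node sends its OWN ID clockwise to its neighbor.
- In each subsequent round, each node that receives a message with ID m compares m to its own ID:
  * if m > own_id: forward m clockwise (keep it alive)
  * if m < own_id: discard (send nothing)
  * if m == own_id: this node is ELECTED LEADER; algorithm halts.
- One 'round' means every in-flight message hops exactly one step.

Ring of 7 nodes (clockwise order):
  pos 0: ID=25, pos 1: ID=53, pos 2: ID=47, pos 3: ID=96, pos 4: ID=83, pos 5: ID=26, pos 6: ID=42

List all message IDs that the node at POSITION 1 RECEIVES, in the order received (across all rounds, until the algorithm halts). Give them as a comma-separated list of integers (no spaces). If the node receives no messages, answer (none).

Round 1: pos1(id53) recv 25: drop; pos2(id47) recv 53: fwd; pos3(id96) recv 47: drop; pos4(id83) recv 96: fwd; pos5(id26) recv 83: fwd; pos6(id42) recv 26: drop; pos0(id25) recv 42: fwd
Round 2: pos3(id96) recv 53: drop; pos5(id26) recv 96: fwd; pos6(id42) recv 83: fwd; pos1(id53) recv 42: drop
Round 3: pos6(id42) recv 96: fwd; pos0(id25) recv 83: fwd
Round 4: pos0(id25) recv 96: fwd; pos1(id53) recv 83: fwd
Round 5: pos1(id53) recv 96: fwd; pos2(id47) recv 83: fwd
Round 6: pos2(id47) recv 96: fwd; pos3(id96) recv 83: drop
Round 7: pos3(id96) recv 96: ELECTED

Answer: 25,42,83,96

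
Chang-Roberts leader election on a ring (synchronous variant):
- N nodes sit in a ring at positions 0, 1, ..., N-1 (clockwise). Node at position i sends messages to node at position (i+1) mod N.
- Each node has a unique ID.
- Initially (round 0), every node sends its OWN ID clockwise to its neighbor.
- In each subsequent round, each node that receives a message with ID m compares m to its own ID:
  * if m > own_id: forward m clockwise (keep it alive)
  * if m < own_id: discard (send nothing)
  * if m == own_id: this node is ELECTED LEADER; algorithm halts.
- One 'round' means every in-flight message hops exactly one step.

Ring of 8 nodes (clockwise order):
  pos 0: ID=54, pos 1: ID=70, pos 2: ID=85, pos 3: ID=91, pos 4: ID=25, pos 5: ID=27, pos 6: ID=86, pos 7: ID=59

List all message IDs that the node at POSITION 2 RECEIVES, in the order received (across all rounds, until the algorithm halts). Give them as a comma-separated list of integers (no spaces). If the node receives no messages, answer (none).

Answer: 70,86,91

Derivation:
Round 1: pos1(id70) recv 54: drop; pos2(id85) recv 70: drop; pos3(id91) recv 85: drop; pos4(id25) recv 91: fwd; pos5(id27) recv 25: drop; pos6(id86) recv 27: drop; pos7(id59) recv 86: fwd; pos0(id54) recv 59: fwd
Round 2: pos5(id27) recv 91: fwd; pos0(id54) recv 86: fwd; pos1(id70) recv 59: drop
Round 3: pos6(id86) recv 91: fwd; pos1(id70) recv 86: fwd
Round 4: pos7(id59) recv 91: fwd; pos2(id85) recv 86: fwd
Round 5: pos0(id54) recv 91: fwd; pos3(id91) recv 86: drop
Round 6: pos1(id70) recv 91: fwd
Round 7: pos2(id85) recv 91: fwd
Round 8: pos3(id91) recv 91: ELECTED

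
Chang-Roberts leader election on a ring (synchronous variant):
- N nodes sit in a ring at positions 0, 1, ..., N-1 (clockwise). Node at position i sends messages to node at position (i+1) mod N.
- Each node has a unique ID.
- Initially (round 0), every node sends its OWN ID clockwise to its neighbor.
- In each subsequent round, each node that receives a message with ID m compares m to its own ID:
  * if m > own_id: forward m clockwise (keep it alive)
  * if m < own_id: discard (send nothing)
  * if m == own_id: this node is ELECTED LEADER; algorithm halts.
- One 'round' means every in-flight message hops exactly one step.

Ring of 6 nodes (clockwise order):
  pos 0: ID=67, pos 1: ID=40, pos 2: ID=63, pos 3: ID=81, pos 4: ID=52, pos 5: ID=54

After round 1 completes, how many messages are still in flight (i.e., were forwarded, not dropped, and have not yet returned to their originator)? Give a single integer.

Answer: 2

Derivation:
Round 1: pos1(id40) recv 67: fwd; pos2(id63) recv 40: drop; pos3(id81) recv 63: drop; pos4(id52) recv 81: fwd; pos5(id54) recv 52: drop; pos0(id67) recv 54: drop
After round 1: 2 messages still in flight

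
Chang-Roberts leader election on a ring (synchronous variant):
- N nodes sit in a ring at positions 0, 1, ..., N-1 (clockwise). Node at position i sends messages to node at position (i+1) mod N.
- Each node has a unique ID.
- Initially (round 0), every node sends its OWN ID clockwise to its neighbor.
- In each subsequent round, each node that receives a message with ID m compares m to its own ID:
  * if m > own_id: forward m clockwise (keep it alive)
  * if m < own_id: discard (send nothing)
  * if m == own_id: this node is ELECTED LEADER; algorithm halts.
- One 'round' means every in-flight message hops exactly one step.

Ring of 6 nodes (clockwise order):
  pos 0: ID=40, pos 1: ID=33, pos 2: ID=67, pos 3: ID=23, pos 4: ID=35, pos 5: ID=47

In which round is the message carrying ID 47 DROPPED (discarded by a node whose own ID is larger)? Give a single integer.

Round 1: pos1(id33) recv 40: fwd; pos2(id67) recv 33: drop; pos3(id23) recv 67: fwd; pos4(id35) recv 23: drop; pos5(id47) recv 35: drop; pos0(id40) recv 47: fwd
Round 2: pos2(id67) recv 40: drop; pos4(id35) recv 67: fwd; pos1(id33) recv 47: fwd
Round 3: pos5(id47) recv 67: fwd; pos2(id67) recv 47: drop
Round 4: pos0(id40) recv 67: fwd
Round 5: pos1(id33) recv 67: fwd
Round 6: pos2(id67) recv 67: ELECTED
Message ID 47 originates at pos 5; dropped at pos 2 in round 3

Answer: 3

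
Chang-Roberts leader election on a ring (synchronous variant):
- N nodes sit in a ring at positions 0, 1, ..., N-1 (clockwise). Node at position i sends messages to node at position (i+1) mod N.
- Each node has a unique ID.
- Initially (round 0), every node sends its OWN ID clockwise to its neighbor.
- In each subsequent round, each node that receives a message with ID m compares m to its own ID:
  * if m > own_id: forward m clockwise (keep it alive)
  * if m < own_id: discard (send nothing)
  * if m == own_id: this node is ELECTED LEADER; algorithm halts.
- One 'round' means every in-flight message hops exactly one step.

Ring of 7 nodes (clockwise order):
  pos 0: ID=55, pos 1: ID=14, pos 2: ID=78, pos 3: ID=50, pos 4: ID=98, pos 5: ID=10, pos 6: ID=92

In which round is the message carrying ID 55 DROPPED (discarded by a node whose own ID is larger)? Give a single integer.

Answer: 2

Derivation:
Round 1: pos1(id14) recv 55: fwd; pos2(id78) recv 14: drop; pos3(id50) recv 78: fwd; pos4(id98) recv 50: drop; pos5(id10) recv 98: fwd; pos6(id92) recv 10: drop; pos0(id55) recv 92: fwd
Round 2: pos2(id78) recv 55: drop; pos4(id98) recv 78: drop; pos6(id92) recv 98: fwd; pos1(id14) recv 92: fwd
Round 3: pos0(id55) recv 98: fwd; pos2(id78) recv 92: fwd
Round 4: pos1(id14) recv 98: fwd; pos3(id50) recv 92: fwd
Round 5: pos2(id78) recv 98: fwd; pos4(id98) recv 92: drop
Round 6: pos3(id50) recv 98: fwd
Round 7: pos4(id98) recv 98: ELECTED
Message ID 55 originates at pos 0; dropped at pos 2 in round 2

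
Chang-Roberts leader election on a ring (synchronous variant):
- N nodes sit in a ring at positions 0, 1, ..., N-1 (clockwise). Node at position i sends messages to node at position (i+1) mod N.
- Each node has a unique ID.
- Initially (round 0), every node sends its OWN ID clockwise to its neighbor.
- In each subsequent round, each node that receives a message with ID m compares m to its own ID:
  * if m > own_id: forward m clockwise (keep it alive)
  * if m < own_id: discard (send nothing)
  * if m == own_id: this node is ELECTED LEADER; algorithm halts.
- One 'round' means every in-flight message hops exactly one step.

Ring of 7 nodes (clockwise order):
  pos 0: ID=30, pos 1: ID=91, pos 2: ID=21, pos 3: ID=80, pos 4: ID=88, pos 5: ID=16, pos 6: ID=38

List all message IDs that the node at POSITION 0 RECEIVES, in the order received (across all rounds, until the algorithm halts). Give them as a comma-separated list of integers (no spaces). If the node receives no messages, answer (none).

Answer: 38,88,91

Derivation:
Round 1: pos1(id91) recv 30: drop; pos2(id21) recv 91: fwd; pos3(id80) recv 21: drop; pos4(id88) recv 80: drop; pos5(id16) recv 88: fwd; pos6(id38) recv 16: drop; pos0(id30) recv 38: fwd
Round 2: pos3(id80) recv 91: fwd; pos6(id38) recv 88: fwd; pos1(id91) recv 38: drop
Round 3: pos4(id88) recv 91: fwd; pos0(id30) recv 88: fwd
Round 4: pos5(id16) recv 91: fwd; pos1(id91) recv 88: drop
Round 5: pos6(id38) recv 91: fwd
Round 6: pos0(id30) recv 91: fwd
Round 7: pos1(id91) recv 91: ELECTED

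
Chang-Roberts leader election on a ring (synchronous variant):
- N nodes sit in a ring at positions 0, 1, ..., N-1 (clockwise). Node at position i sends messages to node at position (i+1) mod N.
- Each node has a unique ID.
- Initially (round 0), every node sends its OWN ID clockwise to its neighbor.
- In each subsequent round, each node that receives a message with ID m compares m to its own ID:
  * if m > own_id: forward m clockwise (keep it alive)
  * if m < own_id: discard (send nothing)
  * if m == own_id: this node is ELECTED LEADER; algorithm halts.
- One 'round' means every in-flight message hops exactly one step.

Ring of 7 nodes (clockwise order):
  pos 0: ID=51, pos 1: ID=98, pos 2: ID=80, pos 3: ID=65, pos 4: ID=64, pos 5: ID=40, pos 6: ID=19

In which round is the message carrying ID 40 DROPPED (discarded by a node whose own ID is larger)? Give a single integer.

Answer: 2

Derivation:
Round 1: pos1(id98) recv 51: drop; pos2(id80) recv 98: fwd; pos3(id65) recv 80: fwd; pos4(id64) recv 65: fwd; pos5(id40) recv 64: fwd; pos6(id19) recv 40: fwd; pos0(id51) recv 19: drop
Round 2: pos3(id65) recv 98: fwd; pos4(id64) recv 80: fwd; pos5(id40) recv 65: fwd; pos6(id19) recv 64: fwd; pos0(id51) recv 40: drop
Round 3: pos4(id64) recv 98: fwd; pos5(id40) recv 80: fwd; pos6(id19) recv 65: fwd; pos0(id51) recv 64: fwd
Round 4: pos5(id40) recv 98: fwd; pos6(id19) recv 80: fwd; pos0(id51) recv 65: fwd; pos1(id98) recv 64: drop
Round 5: pos6(id19) recv 98: fwd; pos0(id51) recv 80: fwd; pos1(id98) recv 65: drop
Round 6: pos0(id51) recv 98: fwd; pos1(id98) recv 80: drop
Round 7: pos1(id98) recv 98: ELECTED
Message ID 40 originates at pos 5; dropped at pos 0 in round 2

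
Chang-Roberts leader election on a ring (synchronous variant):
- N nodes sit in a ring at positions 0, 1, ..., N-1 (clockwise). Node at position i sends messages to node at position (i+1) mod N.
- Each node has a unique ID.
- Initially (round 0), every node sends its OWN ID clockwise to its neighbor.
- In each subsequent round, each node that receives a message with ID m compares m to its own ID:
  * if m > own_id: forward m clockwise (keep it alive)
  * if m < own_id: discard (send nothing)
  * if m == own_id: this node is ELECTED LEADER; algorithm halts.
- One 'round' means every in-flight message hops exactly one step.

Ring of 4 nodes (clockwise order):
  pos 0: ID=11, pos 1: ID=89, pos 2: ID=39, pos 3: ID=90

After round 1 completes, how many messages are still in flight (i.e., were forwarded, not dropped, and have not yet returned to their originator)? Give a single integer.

Answer: 2

Derivation:
Round 1: pos1(id89) recv 11: drop; pos2(id39) recv 89: fwd; pos3(id90) recv 39: drop; pos0(id11) recv 90: fwd
After round 1: 2 messages still in flight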